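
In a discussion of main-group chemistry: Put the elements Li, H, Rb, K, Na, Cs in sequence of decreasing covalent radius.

Cs > Rb > K > Na > Li > H

H is in period 1, group 1; Li is in period 2, group 1; Na is in period 3, group 1; K is in period 4, group 1; Rb is in period 5, group 1; Cs is in period 6, group 1.
Radius decreases left→right (rising Z_eff, same n) and increases top→bottom (higher n).
All are in group 1, so atomic radius increases down the group.
So from largest to smallest: Cs > Rb > K > Na > Li > H.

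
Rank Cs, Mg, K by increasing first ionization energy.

Cs < K < Mg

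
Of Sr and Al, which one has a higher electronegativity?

Al is in period 3, group 13; Sr is in period 5, group 2.
Electronegativity increases across a period and decreases down a group, tracking effective nuclear charge and atomic size.
These span different periods and groups, so the two trends combine.
Al > Sr: relative to Sr, both the across-period and down-group shifts push Al's electronegativity up.
Tabulated electronegativity (Pauling): Al 1.61, Sr 0.95.
So Al has the higher electronegativity (Al > Sr).

Al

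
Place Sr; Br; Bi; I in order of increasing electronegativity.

Sr, Bi, I, Br

Br is in period 4, group 17; Sr is in period 5, group 2; I is in period 5, group 17; Bi is in period 6, group 15.
Atoms toward the upper right of the periodic table pull bonding electrons most strongly.
Neither a single period nor a single group — weigh both effects.
Bi > Sr: period and group pull opposite ways; the across-period shift dominates (2.02 vs 0.95).
I > Bi: both effects reinforce here, so I is clearly the higher of the two.
Br > I: Br sits above I in group 17, so the down-group effect alone puts Br higher.
For reference (Pauling): Br 2.96, Sr 0.95, I 2.66, Bi 2.02.
So from lowest to highest: Sr < Bi < I < Br.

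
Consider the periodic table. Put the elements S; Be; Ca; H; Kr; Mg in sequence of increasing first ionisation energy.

Ca, Mg, Be, S, H, Kr

H is in period 1, group 1; Be is in period 2, group 2; Mg is in period 3, group 2; S is in period 3, group 16; Ca is in period 4, group 2; Kr is in period 4, group 18.
IE₁ increases left→right with effective nuclear charge and decreases top→bottom as the valence shell moves farther out.
These span different periods and groups, so the two trends combine.
Mg > Ca: Mg sits above Ca in group 2, so the down-group effect alone puts Mg higher.
Be > Mg: they share group 2; the group trend gives Be the larger value.
S > Be: period and group pull opposite ways; the across-period shift dominates (1000 vs 900 kJ/mol).
H > S: the two effects oppose for this pair; the down-group effect wins (1312 vs 1000 kJ/mol).
Kr > H: period and group pull opposite ways; the across-period shift dominates (1351 vs 1312 kJ/mol).
Approximate values (kJ/mol): H 1312, Be 900, Mg 738, S 1000, Ca 590, Kr 1351.
So from lowest to highest: Ca < Mg < Be < S < H < Kr.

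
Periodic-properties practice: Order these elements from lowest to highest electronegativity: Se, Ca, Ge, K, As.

K, Ca, Ge, As, Se

K is in period 4, group 1; Ca is in period 4, group 2; Ge is in period 4, group 14; As is in period 4, group 15; Se is in period 4, group 16.
Smaller atoms with higher effective nuclear charge are more electronegative.
All lie in period 4, so electronegativity increases left to right.
So from lowest to highest: K < Ca < Ge < As < Se.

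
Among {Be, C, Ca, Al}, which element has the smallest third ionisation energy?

Al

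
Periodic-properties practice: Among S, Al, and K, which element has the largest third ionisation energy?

K

Consider each +2 ion: S²⁺ still has 4 valence electrons; Al²⁺ still has 1 valence electron; K²⁺ is already 1 electron into the core.
Breaking into a closed-shell core is much more expensive than removing a leftover valence electron — K has the largest IE_3 here.
Valence configurations: S²⁺ [Ne]3s²3p², Al²⁺ [Ne]3s¹.
Tabulated IE_3 (kJ/mol): S 3357, Al 2745, K 4420.
Putting it together, IE_3: Al < S < K.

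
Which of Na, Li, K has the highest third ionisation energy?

The third ionization energy removes an electron from the +2 ion. For each element: Na²⁺ is already 1 electron into the core; Li²⁺ is already 1 electron into the core; K²⁺ is already 1 electron into the core.
All of these are removing an electron from a noble-gas core or deeper; the smaller core (lower principal quantum number) is held far more tightly, and within a period the higher nuclear charge binds the same core more tightly.
Approximate IE_3 values (kJ/mol): Na 6910, Li 11815, K 4420.
Overall IE_3 order: K < Na < Li.

Li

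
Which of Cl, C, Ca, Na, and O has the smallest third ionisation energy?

The third ionization energy removes an electron from the +2 ion. For each element: Cl²⁺ still has 5 valence electrons; C²⁺ still has 2 valence electrons; Ca²⁺ is the bare [Ar] core; Na²⁺ is already 1 electron into the core; O²⁺ still has 4 valence electrons.
Usually core removal costs more than valence removal, but here the competition is close: a tightly held n=2 valence electron can cost more to remove than an n=3 core electron, so the actual values have to decide it.
Valence configurations: Cl²⁺ [Ne]3s²3p³, C²⁺ [He]2s², O²⁺ [He]2s²2p².
Approximate IE_3 values (kJ/mol): Cl 3822, C 4620, Ca 4912, Na 6910, O 5300.
Putting it together, IE_3: Cl < C < Ca < O < Na.

Cl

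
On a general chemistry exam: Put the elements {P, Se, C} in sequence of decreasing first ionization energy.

C is in period 2, group 14; P is in period 3, group 15; Se is in period 4, group 16.
First ionization energy rises across a period (greater Z_eff holds electrons more tightly) and falls down a group (valence electrons are farther from the nucleus).
These sit on a diagonal, where the across-period and down-group effects partly cancel.
P > Se: the two effects oppose for this pair; the down-group effect wins (1012 vs 941 kJ/mol).
C > P: the two effects oppose for this pair; the down-group effect wins (1086 vs 1012 kJ/mol).
For reference (kJ/mol): C 1086, P 1012, Se 941.
So from highest to lowest: C > P > Se.

C > P > Se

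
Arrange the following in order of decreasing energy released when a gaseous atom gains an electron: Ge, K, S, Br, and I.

Br > I > S > Ge > K

S is in period 3, group 16; K is in period 4, group 1; Ge is in period 4, group 14; Br is in period 4, group 17; I is in period 5, group 17.
EA tends to increase across a period and decrease down a group, though the pattern is less regular than for IE or radius.
Here both period and group differ, so the two effects have to be weighed against each other.
Ge > K: both are in period 4; the period trend gives Ge the larger value.
S > Ge: both effects reinforce here, so S is clearly the higher of the two.
I > S: period and group pull opposite ways; the across-period shift dominates (295 vs 200 kJ/mol).
Br > I: Br sits above I in group 17, so the down-group effect alone puts Br higher.
Tabulated electron affinity (kJ/mol): S 200, K 48, Ge 119, Br 325, I 295.
So from highest to lowest: Br > I > S > Ge > K.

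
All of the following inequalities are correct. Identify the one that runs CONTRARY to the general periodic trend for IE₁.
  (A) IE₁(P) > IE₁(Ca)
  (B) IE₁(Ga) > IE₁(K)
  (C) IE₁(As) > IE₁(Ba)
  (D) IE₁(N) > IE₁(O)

(D)

The general trend: IE₁ increases across a period and decreases down a group.
(A) P (period 3, group 15) vs Ca (period 4, group 2): the stated order agrees with the simple trend.
(B) Ga (period 4, group 13) vs K (period 4, group 1): the stated order agrees with the simple trend.
(C) As (period 4, group 15) vs Ba (period 6, group 2): the stated order agrees with the simple trend.
(D) N (period 2, group 15) vs O (period 2, group 16): the stated order contradicts the simple trend.
The exception is (D): pairing an electron in O's 2p⁴ costs repulsion energy, so O ionizes more easily than half-filled N (2p³).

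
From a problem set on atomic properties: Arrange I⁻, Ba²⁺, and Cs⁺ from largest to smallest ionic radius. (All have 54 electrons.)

I⁻ > Cs⁺ > Ba²⁺

All of these have 54 electrons, so size is governed by nuclear charge alone: the more protons, the stronger the pull on the same electron cloud, and the smaller the ion.
Nuclear charges: Ba²⁺ (Z=56), Cs⁺ (Z=55), I⁻ (Z=53).
Largest to smallest: I⁻ > Cs⁺ > Ba²⁺.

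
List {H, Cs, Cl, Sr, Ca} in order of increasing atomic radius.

H, Cl, Ca, Sr, Cs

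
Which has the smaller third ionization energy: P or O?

P

IE_3 is the cost of taking one more electron from the +2 cation: P²⁺ still has 3 valence electrons; O²⁺ still has 4 valence electrons.
All are still removing valence electrons, so compare the +2 ions as you would atoms: IE_3 generally rises across a period (higher Z_eff) and falls down a group (larger shell), subject to the usual subshell exceptions.
Valence configurations: P²⁺ [Ne]3s²3p¹, O²⁺ [He]2s²2p².
Approximate IE_3 values (kJ/mol): P 2914, O 5300.
So the third ionization energies run P < O.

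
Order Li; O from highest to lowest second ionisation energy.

The second ionization energy removes an electron from the +1 ion. For each element: Li⁺ is the bare [He] core; O⁺ still has 5 valence electrons.
Core electrons are held far more tightly than valence electrons, so Li tops the IE_2 order.
The numbers (kJ/mol): Li 7298, O 3388.
Putting it together, IE_2: O < Li.

Li, O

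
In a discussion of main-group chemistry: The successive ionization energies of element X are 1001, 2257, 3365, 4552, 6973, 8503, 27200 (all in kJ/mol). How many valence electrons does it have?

Look for the largest jump between consecutive ionization energies: IE7/IE6 ≈ 3.2, far larger than any earlier ratio.
That jump marks the point where a core electron is being removed. So the atom has 6 valence electrons.

6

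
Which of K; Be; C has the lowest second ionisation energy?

IE_2 is the cost of taking one more electron from the +1 cation: K⁺ is the bare [Ar] core; Be⁺ still has 1 valence electron; C⁺ still has 3 valence electrons.
Breaking into a closed-shell core is much more expensive than removing a leftover valence electron — K has the largest IE_2 here.
Valence configurations: Be⁺ [He]2s¹, C⁺ [He]2s²2p¹.
Tabulated IE_2 (kJ/mol): K 3052, Be 1757, C 2353.
Overall IE_2 order: Be < C < K.

Be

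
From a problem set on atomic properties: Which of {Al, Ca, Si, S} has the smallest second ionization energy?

IE_2 is the cost of taking one more electron from the +1 cation: Al⁺ still has 2 valence electrons; Ca⁺ still has 1 valence electron; Si⁺ still has 3 valence electrons; S⁺ still has 5 valence electrons.
All are still removing valence electrons, so compare the +1 ions as you would atoms: IE_2 generally rises across a period (higher Z_eff) and falls down a group (larger shell), subject to the usual subshell exceptions.
Valence configurations: Al⁺ [Ne]3s², Ca⁺ [Ar]4s¹, Si⁺ [Ne]3s²3p¹, S⁺ [Ne]3s²3p³.
Si⁺ loses a lone 3p electron whereas Al⁺ must break into a filled 3s² pair, so IE_2(Al) > IE_2(Si) even though Si has the higher nuclear charge.
Tabulated IE_2 (kJ/mol): Al 1817, Ca 1145, Si 1577, S 2252.
So the second ionization energies run Ca < Si < Al < S.

Ca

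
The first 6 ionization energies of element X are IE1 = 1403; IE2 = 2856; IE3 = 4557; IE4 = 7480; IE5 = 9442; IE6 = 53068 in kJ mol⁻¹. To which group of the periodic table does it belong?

Look for the largest jump between consecutive ionization energies: IE6/IE5 ≈ 5.6, far larger than any earlier ratio.
That jump marks the point where a core electron is being removed. So the atom has 5 valence electrons.
A main-group element with 5 valence electrons is in group 15.

Group 15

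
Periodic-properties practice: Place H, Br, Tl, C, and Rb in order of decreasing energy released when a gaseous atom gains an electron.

Br, C, H, Rb, Tl

H is in period 1, group 1; C is in period 2, group 14; Br is in period 4, group 17; Rb is in period 5, group 1; Tl is in period 6, group 13.
Atoms with high Z_eff and room in the valence shell (especially the halogens) have the most exothermic electron affinities.
These span different periods and groups, so the two trends combine.
Rb > Tl: period and group pull opposite ways; the down-group shift dominates (47 vs 19 kJ/mol).
H > Rb: they share group 1; the group trend gives H the larger value.
C > H: period and group pull opposite ways; the across-period shift dominates (122 vs 73 kJ/mol).
Br > C: the two effects oppose for this pair; the across-period effect wins (325 vs 122 kJ/mol).
Approximate values (kJ/mol): H 73, C 122, Br 325, Rb 47, Tl 19.
So from highest to lowest: Br > C > H > Rb > Tl.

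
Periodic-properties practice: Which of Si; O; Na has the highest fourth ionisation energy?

Consider each +3 ion: Si³⁺ still has 1 valence electron; O³⁺ still has 3 valence electrons; Na³⁺ is already 2 electrons into the core.
Pulling an electron out of a noble-gas core costs far more than removing a remaining valence electron, so Na sits at the high end of IE_4.
Valence configurations: Si³⁺ [Ne]3s¹, O³⁺ [He]2s²2p¹.
Approximate IE_4 values (kJ/mol): Si 4356, O 7469, Na 9543.
Hence IE_4: Si < O < Na.

Na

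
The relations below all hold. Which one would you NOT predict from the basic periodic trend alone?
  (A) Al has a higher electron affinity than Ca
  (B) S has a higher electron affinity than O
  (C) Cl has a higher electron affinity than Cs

The general trend: electron affinity increases across a period and decreases down a group.
(A) Al (period 3, group 13) vs Ca (period 4, group 2): the stated order agrees with the simple trend.
(B) S (period 3, group 16) vs O (period 2, group 16): the stated order contradicts the simple trend.
(C) Cl (period 3, group 17) vs Cs (period 6, group 1): the stated order agrees with the simple trend.
The exception is (B): the compact 2p subshell of O repels the added electron more than S's larger 3p does.

(B)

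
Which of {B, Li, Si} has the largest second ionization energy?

Consider each +1 ion: B⁺ still has 2 valence electrons; Li⁺ is the bare [He] core; Si⁺ still has 3 valence electrons.
Pulling an electron out of a noble-gas core costs far more than removing a remaining valence electron, so Li sits at the high end of IE_2.
Valence configurations: B⁺ [He]2s², Si⁺ [Ne]3s²3p¹.
The numbers (kJ/mol): B 2427, Li 7298, Si 1577.
Putting it together, IE_2: Si < B < Li.

Li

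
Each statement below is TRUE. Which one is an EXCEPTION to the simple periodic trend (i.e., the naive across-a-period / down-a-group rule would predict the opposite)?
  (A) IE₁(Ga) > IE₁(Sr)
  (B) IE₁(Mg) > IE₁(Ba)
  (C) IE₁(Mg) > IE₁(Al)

(C)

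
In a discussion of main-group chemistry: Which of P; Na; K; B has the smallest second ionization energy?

The second ionization energy removes an electron from the +1 ion. For each element: P⁺ still has 4 valence electrons; Na⁺ is the bare [Ne] core; K⁺ is the bare [Ar] core; B⁺ still has 2 valence electrons.
Breaking into a closed-shell core is much more expensive than removing a leftover valence electron — K and Na have the largest IE_2 here.
Valence configurations: P⁺ [Ne]3s²3p², B⁺ [He]2s².
The numbers (kJ/mol): P 1907, Na 4562, K 3052, B 2427.
Hence IE_2: P < B < K < Na.

P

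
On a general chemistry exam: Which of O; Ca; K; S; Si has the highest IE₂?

The second ionization energy removes an electron from the +1 ion. For each element: O⁺ still has 5 valence electrons; Ca⁺ still has 1 valence electron; K⁺ is the bare [Ar] core; S⁺ still has 5 valence electrons; Si⁺ still has 3 valence electrons.
Usually core removal costs more than valence removal, but here the competition is close: a tightly held n=2 valence electron can cost more to remove than an n=3 core electron, so the actual values have to decide it.
Valence configurations: O⁺ [He]2s²2p³, Ca⁺ [Ar]4s¹, S⁺ [Ne]3s²3p³, Si⁺ [Ne]3s²3p¹.
The numbers (kJ/mol): O 3388, Ca 1145, K 3052, S 2252, Si 1577.
Putting it together, IE_2: Ca < Si < S < K < O.

O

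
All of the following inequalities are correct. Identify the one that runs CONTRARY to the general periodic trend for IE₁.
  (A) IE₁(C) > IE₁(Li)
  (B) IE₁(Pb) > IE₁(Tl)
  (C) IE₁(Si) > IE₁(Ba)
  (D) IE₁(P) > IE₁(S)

(D)

The general trend: IE₁ increases across a period and decreases down a group.
(A) C (period 2, group 14) vs Li (period 2, group 1): the stated order agrees with the simple trend.
(B) Pb (period 6, group 14) vs Tl (period 6, group 13): the stated order agrees with the simple trend.
(C) Si (period 3, group 14) vs Ba (period 6, group 2): the stated order agrees with the simple trend.
(D) P (period 3, group 15) vs S (period 3, group 16): the stated order contradicts the simple trend.
The exception is (D): S (3p⁴) ionizes more easily than half-filled P (3p³) because the paired 3p electron in S is pushed out by e⁻–e⁻ repulsion.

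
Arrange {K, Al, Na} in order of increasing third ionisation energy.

The third ionization energy removes an electron from the +2 ion. For each element: K²⁺ is already 1 electron into the core; Al²⁺ still has 1 valence electron; Na²⁺ is already 1 electron into the core.
Core electrons are held far more tightly than valence electrons, so K and Na top the IE_3 order.
The numbers (kJ/mol): K 4420, Al 2745, Na 6910.
So the third ionization energies run Al < K < Na.

Al < K < Na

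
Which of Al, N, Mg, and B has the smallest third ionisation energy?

The third ionization energy removes an electron from the +2 ion. For each element: Al²⁺ still has 1 valence electron; N²⁺ still has 3 valence electrons; Mg²⁺ is the bare [Ne] core; B²⁺ still has 1 valence electron.
Breaking into a closed-shell core is much more expensive than removing a leftover valence electron — Mg has the largest IE_3 here.
Valence configurations: Al²⁺ [Ne]3s¹, N²⁺ [He]2s²2p¹, B²⁺ [He]2s¹.
Tabulated IE_3 (kJ/mol): Al 2745, N 4578, Mg 7733, B 3660.
So the third ionization energies run Al < B < N < Mg.

Al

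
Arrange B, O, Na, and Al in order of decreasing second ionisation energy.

IE_2 is the cost of taking one more electron from the +1 cation: B⁺ still has 2 valence electrons; O⁺ still has 5 valence electrons; Na⁺ is the bare [Ne] core; Al⁺ still has 2 valence electrons.
Pulling an electron out of a noble-gas core costs far more than removing a remaining valence electron, so Na sits at the high end of IE_2.
Valence configurations: B⁺ [He]2s², O⁺ [He]2s²2p³, Al⁺ [Ne]3s².
The numbers (kJ/mol): B 2427, O 3388, Na 4562, Al 1817.
Hence IE_2: Al < B < O < Na.

Na > O > B > Al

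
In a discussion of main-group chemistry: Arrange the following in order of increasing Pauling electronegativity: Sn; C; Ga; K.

K < Ga < Sn < C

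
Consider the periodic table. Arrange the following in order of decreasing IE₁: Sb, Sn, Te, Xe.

Sn is in period 5, group 14; Sb is in period 5, group 15; Te is in period 5, group 16; Xe is in period 5, group 18.
Across a period the outer electron is held more tightly (higher IE₁); down a group it sits in a higher shell, more shielded, and comes off more easily.
All lie in period 5, so first ionization energy increases left to right.
So from highest to lowest: Xe > Te > Sb > Sn.

Xe, Te, Sb, Sn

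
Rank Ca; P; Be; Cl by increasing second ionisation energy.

Ca < Be < P < Cl

Consider each +1 ion: Ca⁺ still has 1 valence electron; P⁺ still has 4 valence electrons; Be⁺ still has 1 valence electron; Cl⁺ still has 6 valence electrons.
All are still removing valence electrons, so compare the +1 ions as you would atoms: IE_2 generally rises across a period (higher Z_eff) and falls down a group (larger shell), subject to the usual subshell exceptions.
Valence configurations: Ca⁺ [Ar]4s¹, P⁺ [Ne]3s²3p², Be⁺ [He]2s¹, Cl⁺ [Ne]3s²3p⁴.
The numbers (kJ/mol): Ca 1145, P 1907, Be 1757, Cl 2298.
Hence IE_2: Ca < Be < P < Cl.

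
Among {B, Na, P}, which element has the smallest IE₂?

Consider each +1 ion: B⁺ still has 2 valence electrons; Na⁺ is the bare [Ne] core; P⁺ still has 4 valence electrons.
Core electrons are held far more tightly than valence electrons, so Na tops the IE_2 order.
Valence configurations: B⁺ [He]2s², P⁺ [Ne]3s²3p².
The numbers (kJ/mol): B 2427, Na 4562, P 1907.
Hence IE_2: P < B < Na.

P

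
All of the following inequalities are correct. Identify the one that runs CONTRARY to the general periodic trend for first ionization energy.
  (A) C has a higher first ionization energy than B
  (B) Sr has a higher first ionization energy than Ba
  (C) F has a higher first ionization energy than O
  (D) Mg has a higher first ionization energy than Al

(D)

The general trend: first ionization energy increases across a period and decreases down a group.
(A) C (period 2, group 14) vs B (period 2, group 13): the stated order agrees with the simple trend.
(B) Sr (period 5, group 2) vs Ba (period 6, group 2): the stated order agrees with the simple trend.
(C) F (period 2, group 17) vs O (period 2, group 16): the stated order agrees with the simple trend.
(D) Mg (period 3, group 2) vs Al (period 3, group 13): the stated order contradicts the simple trend.
The exception is (D): Al's single 3p electron is easier to remove than one from Mg's filled 3s².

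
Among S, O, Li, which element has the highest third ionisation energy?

Li

The third ionization energy removes an electron from the +2 ion. For each element: S²⁺ still has 4 valence electrons; O²⁺ still has 4 valence electrons; Li²⁺ is already 1 electron into the core.
Pulling an electron out of a noble-gas core costs far more than removing a remaining valence electron, so Li sits at the high end of IE_3.
Valence configurations: S²⁺ [Ne]3s²3p², O²⁺ [He]2s²2p².
Approximate IE_3 values (kJ/mol): S 3357, O 5300, Li 11815.
Putting it together, IE_3: S < O < Li.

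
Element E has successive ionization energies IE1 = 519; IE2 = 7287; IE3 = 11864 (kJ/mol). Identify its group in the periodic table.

Group 1

Look for the largest jump between consecutive ionization energies: IE2/IE1 ≈ 14.0, far larger than any earlier ratio.
That jump marks the point where a core electron is being removed. So the atom has 1 valence electron.
A main-group element with 1 valence electron is in group 1.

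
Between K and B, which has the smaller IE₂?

B

IE_2 is the cost of taking one more electron from the +1 cation: K⁺ is the bare [Ar] core; B⁺ still has 2 valence electrons.
Core electrons are held far more tightly than valence electrons, so K tops the IE_2 order.
The numbers (kJ/mol): K 3052, B 2427.
Overall IE_2 order: B < K.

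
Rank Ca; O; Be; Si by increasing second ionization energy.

Ca < Si < Be < O

IE_2 is the cost of taking one more electron from the +1 cation: Ca⁺ still has 1 valence electron; O⁺ still has 5 valence electrons; Be⁺ still has 1 valence electron; Si⁺ still has 3 valence electrons.
All are still removing valence electrons, so compare the +1 ions as you would atoms: IE_2 generally rises across a period (higher Z_eff) and falls down a group (larger shell), subject to the usual subshell exceptions.
Valence configurations: Ca⁺ [Ar]4s¹, O⁺ [He]2s²2p³, Be⁺ [He]2s¹, Si⁺ [Ne]3s²3p¹.
The numbers (kJ/mol): Ca 1145, O 3388, Be 1757, Si 1577.
So the second ionization energies run Ca < Si < Be < O.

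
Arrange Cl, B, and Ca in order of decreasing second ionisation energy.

B > Cl > Ca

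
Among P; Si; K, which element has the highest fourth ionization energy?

K

The fourth ionization energy removes an electron from the +3 ion. For each element: P³⁺ still has 2 valence electrons; Si³⁺ still has 1 valence electron; K³⁺ is already 2 electrons into the core.
Breaking into a closed-shell core is much more expensive than removing a leftover valence electron — K has the largest IE_4 here.
Valence configurations: P³⁺ [Ne]3s², Si³⁺ [Ne]3s¹.
The numbers (kJ/mol): P 4964, Si 4356, K 5877.
So the fourth ionization energies run Si < P < K.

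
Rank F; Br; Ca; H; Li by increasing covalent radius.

Radius decreases left→right (rising Z_eff, same n) and increases top→bottom (higher n).
Neither a single period nor a single group — weigh both effects.
F > H: period and group pull opposite ways; the down-group shift dominates (64 vs 32 pm).
Br > F: Br sits below F in group 17, so the down-group effect alone puts Br larger.
Li > Br: the two effects oppose for this pair; the across-period effect wins (133 vs 114 pm).
Ca > Li: period and group pull opposite ways; the down-group shift dominates (171 vs 133 pm).
Tabulated atomic radius (pm): H 32, Li 133, F 64, Ca 171, Br 114.
So from smallest to largest: H < F < Br < Li < Ca.

H, F, Br, Li, Ca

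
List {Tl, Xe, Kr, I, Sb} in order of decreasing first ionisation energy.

Kr is in period 4, group 18; Sb is in period 5, group 15; I is in period 5, group 17; Xe is in period 5, group 18; Tl is in period 6, group 13.
Removing the outermost electron gets harder across a period and easier down a group.
These span different periods and groups, so the two trends combine.
Sb > Tl: both effects reinforce here, so Sb is clearly the higher of the two.
I > Sb: I lies to the right of Sb in period 5, so the across-period effect alone puts I higher.
Xe > I: Xe lies to the right of I in period 5, so the across-period effect alone puts Xe higher.
Kr > Xe: they share group 18; the group trend gives Kr the larger value.
Approximate values (kJ/mol): Kr 1351, Sb 831, I 1008, Xe 1170, Tl 589.
So from highest to lowest: Kr > Xe > I > Sb > Tl.

Kr > Xe > I > Sb > Tl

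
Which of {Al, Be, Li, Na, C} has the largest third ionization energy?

Consider each +2 ion: Al²⁺ still has 1 valence electron; Be²⁺ is the bare [He] core; Li²⁺ is already 1 electron into the core; Na²⁺ is already 1 electron into the core; C²⁺ still has 2 valence electrons.
Pulling an electron out of a noble-gas core costs far more than removing a remaining valence electron, so Na, Li and Be sit at the high end of IE_3.
Valence configurations: Al²⁺ [Ne]3s¹, C²⁺ [He]2s².
Tabulated IE_3 (kJ/mol): Al 2745, Be 14849, Li 11815, Na 6910, C 4620.
Hence IE_3: Al < C < Na < Li < Be.

Be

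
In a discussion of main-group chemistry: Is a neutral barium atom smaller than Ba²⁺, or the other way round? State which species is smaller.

Ba²⁺

Forming Ba²⁺ removes 2 electrons from Ba. Fewer electrons for the same nuclear charge means less shielding and a higher Z_eff on the remaining electrons, and for main-group metals the entire outer shell is lost.
A cation is smaller than its parent atom: Ba²⁺ < Ba.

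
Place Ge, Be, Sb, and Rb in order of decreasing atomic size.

Be is in period 2, group 2; Ge is in period 4, group 14; Rb is in period 5, group 1; Sb is in period 5, group 15.
Across a period the added protons contract the valence shell; down a group each new principal shell makes the atom larger.
Here both period and group differ, so the two effects have to be weighed against each other.
Ge > Be: the two effects oppose for this pair; the down-group effect wins (121 vs 102 pm).
Sb > Ge: the two effects oppose for this pair; the down-group effect wins (140 vs 121 pm).
Rb > Sb: both are in period 5; the period trend gives Rb the larger value.
For reference (pm): Be 102, Ge 121, Rb 210, Sb 140.
So from largest to smallest: Rb > Sb > Ge > Be.

Rb > Sb > Ge > Be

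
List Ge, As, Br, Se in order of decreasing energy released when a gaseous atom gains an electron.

Br > Se > Ge > As

Ge is in period 4, group 14; As is in period 4, group 15; Se is in period 4, group 16; Br is in period 4, group 17.
Atoms with high Z_eff and room in the valence shell (especially the halogens) have the most exothermic electron affinities.
All lie in period 4; the across-period trend (electron affinity increases left to right) applies, with the exception below.
Note the exception: Ge has a higher electron affinity than As, contrary to the simple trend — adding an electron to As's half-filled 4p³ is unfavourable, so Ge (4p²) has the more exothermic EA.
Approximate values (kJ/mol): Ge 119, As 78, Se 195, Br 325.
So from highest to lowest: Br > Se > Ge > As.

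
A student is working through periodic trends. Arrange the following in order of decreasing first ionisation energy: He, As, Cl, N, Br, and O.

He, N, O, Cl, Br, As

He is in period 1, group 18; N is in period 2, group 15; O is in period 2, group 16; Cl is in period 3, group 17; As is in period 4, group 15; Br is in period 4, group 17.
Removing the outermost electron gets harder across a period and easier down a group.
Here both period and group differ, so the two effects have to be weighed against each other.
Br > As: Br lies to the right of As in period 4, so the across-period effect alone puts Br higher.
Cl > Br: they share group 17; the group trend gives Cl the larger value.
O > Cl: period and group pull opposite ways; the down-group shift dominates (1314 vs 1251 kJ/mol).
N > O: this pair runs against the simple trend — see the exception note.
He > N: both effects reinforce here, so He is clearly the higher of the two.
Note the exception: N has a higher first ionization energy than O, contrary to the simple trend — pairing an electron in O's 2p⁴ costs repulsion energy, so O ionizes more easily than half-filled N (2p³).
For reference (kJ/mol): He 2372, N 1402, O 1314, Cl 1251, As 947, Br 1140.
So from highest to lowest: He > N > O > Cl > Br > As.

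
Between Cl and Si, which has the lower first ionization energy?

Si is in period 3, group 14; Cl is in period 3, group 17.
Removing the outermost electron gets harder across a period and easier down a group.
All lie in period 3, so first ionization energy increases left to right.
So Si has the lower first ionization energy (Si < Cl).

Si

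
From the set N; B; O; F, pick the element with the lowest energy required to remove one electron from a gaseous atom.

B is in period 2, group 13; N is in period 2, group 15; O is in period 2, group 16; F is in period 2, group 17.
Across a period the outer electron is held more tightly (higher IE₁); down a group it sits in a higher shell, more shielded, and comes off more easily.
All lie in period 2; the across-period trend (first ionization energy increases left to right) applies, with the exception below.
Note the exception: N has a higher first ionization energy than O, contrary to the simple trend — pairing an electron in O's 2p⁴ costs repulsion energy, so O ionizes more easily than half-filled N (2p³).
Approximate values (kJ/mol): B 801, N 1402, O 1314, F 1681.
The lowest energy required to remove one electron from a gaseous atom among these belongs to B.

B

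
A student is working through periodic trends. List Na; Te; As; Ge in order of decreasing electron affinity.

Na is in period 3, group 1; Ge is in period 4, group 14; As is in period 4, group 15; Te is in period 5, group 16.
Electron affinity generally becomes more exothermic across a period toward the halogens and less exothermic down a group.
Here both period and group differ, so the two effects have to be weighed against each other.
As > Na: the two effects oppose for this pair; the across-period effect wins (78 vs 53 kJ/mol).
Ge > As: this pair runs against the simple trend — see the exception note.
Te > Ge: period and group pull opposite ways; the across-period shift dominates (190 vs 119 kJ/mol).
Note the exception: Ge has a higher electron affinity than As, contrary to the simple trend — adding an electron to As's half-filled 4p³ is unfavourable, so Ge (4p²) has the more exothermic EA.
Tabulated electron affinity (kJ/mol): Na 53, Ge 119, As 78, Te 190.
So from highest to lowest: Te > Ge > As > Na.

Te > Ge > As > Na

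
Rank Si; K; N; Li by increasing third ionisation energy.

Si < K < N < Li

IE_3 is the cost of taking one more electron from the +2 cation: Si²⁺ still has 2 valence electrons; K²⁺ is already 1 electron into the core; N²⁺ still has 3 valence electrons; Li²⁺ is already 1 electron into the core.
Usually core removal costs more than valence removal, but here the competition is close: a tightly held n=2 valence electron can cost more to remove than an n=3 core electron, so the actual values have to decide it.
Valence configurations: Si²⁺ [Ne]3s², N²⁺ [He]2s²2p¹.
Approximate IE_3 values (kJ/mol): Si 3232, K 4420, N 4578, Li 11815.
Overall IE_3 order: Si < K < N < Li.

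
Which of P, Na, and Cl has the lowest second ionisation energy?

IE_2 is the cost of taking one more electron from the +1 cation: P⁺ still has 4 valence electrons; Na⁺ is the bare [Ne] core; Cl⁺ still has 6 valence electrons.
Core electrons are held far more tightly than valence electrons, so Na tops the IE_2 order.
Valence configurations: P⁺ [Ne]3s²3p², Cl⁺ [Ne]3s²3p⁴.
Tabulated IE_2 (kJ/mol): P 1907, Na 4562, Cl 2298.
Putting it together, IE_2: P < Cl < Na.

P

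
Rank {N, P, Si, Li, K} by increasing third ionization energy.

After 2 electrons have been removed, what remains? N²⁺ still has 3 valence electrons; P²⁺ still has 3 valence electrons; Si²⁺ still has 2 valence electrons; Li²⁺ is already 1 electron into the core; K²⁺ is already 1 electron into the core.
Usually core removal costs more than valence removal, but here the competition is close: a tightly held n=2 valence electron can cost more to remove than an n=3 core electron, so the actual values have to decide it.
Valence configurations: N²⁺ [He]2s²2p¹, P²⁺ [Ne]3s²3p¹, Si²⁺ [Ne]3s².
P²⁺ loses a lone 3p electron whereas Si²⁺ must break into a filled 3s² pair, so IE_3(Si) > IE_3(P) even though P has the higher nuclear charge.
The numbers (kJ/mol): N 4578, P 2914, Si 3232, Li 11815, K 4420.
Overall IE_3 order: P < Si < K < N < Li.

P < Si < K < N < Li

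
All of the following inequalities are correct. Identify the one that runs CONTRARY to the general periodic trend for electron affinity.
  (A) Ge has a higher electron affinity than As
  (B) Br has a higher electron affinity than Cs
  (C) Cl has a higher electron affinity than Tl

(A)

The general trend: electron affinity increases across a period and decreases down a group.
(A) Ge (period 4, group 14) vs As (period 4, group 15): the stated order contradicts the simple trend.
(B) Br (period 4, group 17) vs Cs (period 6, group 1): the stated order agrees with the simple trend.
(C) Cl (period 3, group 17) vs Tl (period 6, group 13): the stated order agrees with the simple trend.
The exception is (A): adding an electron to As's half-filled 4p³ is unfavourable, so Ge (4p²) has the more exothermic EA.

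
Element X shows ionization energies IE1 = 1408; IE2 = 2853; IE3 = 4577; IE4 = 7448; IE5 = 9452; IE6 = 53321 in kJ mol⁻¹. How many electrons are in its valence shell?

5

Look for the largest jump between consecutive ionization energies: IE6/IE5 ≈ 5.6, far larger than any earlier ratio.
That jump marks the point where a core electron is being removed. So the atom has 5 valence electrons.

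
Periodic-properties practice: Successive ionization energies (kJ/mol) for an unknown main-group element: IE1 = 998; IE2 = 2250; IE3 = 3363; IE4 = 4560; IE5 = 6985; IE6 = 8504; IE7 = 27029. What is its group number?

Look for the largest jump between consecutive ionization energies: IE7/IE6 ≈ 3.2, far larger than any earlier ratio.
That jump marks the point where a core electron is being removed. So the atom has 6 valence electrons.
A main-group element with 6 valence electrons is in group 16.

Group 16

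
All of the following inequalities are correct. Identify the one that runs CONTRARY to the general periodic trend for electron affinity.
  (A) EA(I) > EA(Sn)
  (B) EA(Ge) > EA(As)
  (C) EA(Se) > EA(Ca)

(B)

The general trend: electron affinity increases across a period and decreases down a group.
(A) I (period 5, group 17) vs Sn (period 5, group 14): the stated order agrees with the simple trend.
(B) Ge (period 4, group 14) vs As (period 4, group 15): the stated order contradicts the simple trend.
(C) Se (period 4, group 16) vs Ca (period 4, group 2): the stated order agrees with the simple trend.
The exception is (B): adding an electron to As's half-filled 4p³ is unfavourable, so Ge (4p²) has the more exothermic EA.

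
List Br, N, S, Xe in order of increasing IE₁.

N is in period 2, group 15; S is in period 3, group 16; Br is in period 4, group 17; Xe is in period 5, group 18.
Across a period the outer electron is held more tightly (higher IE₁); down a group it sits in a higher shell, more shielded, and comes off more easily.
A diagonal step moves right (one effect) and down (the opposite effect) at once.
Br > S: period and group pull opposite ways; the across-period shift dominates (1140 vs 1000 kJ/mol).
Xe > Br: the two effects oppose for this pair; the across-period effect wins (1170 vs 1140 kJ/mol).
N > Xe: period and group pull opposite ways; the down-group shift dominates (1402 vs 1170 kJ/mol).
For reference (kJ/mol): N 1402, S 1000, Br 1140, Xe 1170.
So from lowest to highest: S < Br < Xe < N.

S, Br, Xe, N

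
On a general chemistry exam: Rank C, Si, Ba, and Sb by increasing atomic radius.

C is in period 2, group 14; Si is in period 3, group 14; Sb is in period 5, group 15; Ba is in period 6, group 2.
Atomic radius shrinks across a period as nuclear charge pulls the same shell inward, and grows down a group as new shells are added.
Neither a single period nor a single group — weigh both effects.
Si > C: Si sits below C in group 14, so the down-group effect alone puts Si larger.
Sb > Si: period and group pull opposite ways; the down-group shift dominates (140 vs 116 pm).
Ba > Sb: relative to Sb, both the across-period and down-group shifts push Ba's atomic radius up.
Approximate values (pm): C 75, Si 116, Sb 140, Ba 196.
So from smallest to largest: C < Si < Sb < Ba.

C < Si < Sb < Ba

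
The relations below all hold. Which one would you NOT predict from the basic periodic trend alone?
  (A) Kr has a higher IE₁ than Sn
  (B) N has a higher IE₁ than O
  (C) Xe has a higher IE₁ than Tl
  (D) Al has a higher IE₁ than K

The general trend: IE₁ increases across a period and decreases down a group.
(A) Kr (period 4, group 18) vs Sn (period 5, group 14): the stated order agrees with the simple trend.
(B) N (period 2, group 15) vs O (period 2, group 16): the stated order contradicts the simple trend.
(C) Xe (period 5, group 18) vs Tl (period 6, group 13): the stated order agrees with the simple trend.
(D) Al (period 3, group 13) vs K (period 4, group 1): the stated order agrees with the simple trend.
The exception is (B): pairing an electron in O's 2p⁴ costs repulsion energy, so O ionizes more easily than half-filled N (2p³).

(B)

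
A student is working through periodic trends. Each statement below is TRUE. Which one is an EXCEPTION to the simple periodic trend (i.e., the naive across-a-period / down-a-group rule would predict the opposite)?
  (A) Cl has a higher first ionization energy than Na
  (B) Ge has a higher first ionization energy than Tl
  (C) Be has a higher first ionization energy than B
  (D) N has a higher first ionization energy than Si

(C)

The general trend: first ionization energy increases across a period and decreases down a group.
(A) Cl (period 3, group 17) vs Na (period 3, group 1): the stated order agrees with the simple trend.
(B) Ge (period 4, group 14) vs Tl (period 6, group 13): the stated order agrees with the simple trend.
(C) Be (period 2, group 2) vs B (period 2, group 13): the stated order contradicts the simple trend.
(D) N (period 2, group 15) vs Si (period 3, group 14): the stated order agrees with the simple trend.
The exception is (C): removing B's lone 2p electron is easier than breaking Be's filled 2s².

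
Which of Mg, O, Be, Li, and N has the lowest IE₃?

N

The third ionization energy removes an electron from the +2 ion. For each element: Mg²⁺ is the bare [Ne] core; O²⁺ still has 4 valence electrons; Be²⁺ is the bare [He] core; Li²⁺ is already 1 electron into the core; N²⁺ still has 3 valence electrons.
Pulling an electron out of a noble-gas core costs far more than removing a remaining valence electron, so Mg, Li and Be sit at the high end of IE_3.
Valence configurations: O²⁺ [He]2s²2p², N²⁺ [He]2s²2p¹.
Tabulated IE_3 (kJ/mol): Mg 7733, O 5300, Be 14849, Li 11815, N 4578.
Overall IE_3 order: N < O < Mg < Li < Be.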